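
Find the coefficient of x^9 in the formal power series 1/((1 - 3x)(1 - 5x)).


By partial fractions or Cauchy convolution:
The coefficient equals sum_{k=0}^{9} 3^k * 5^(9-k).
= 4853288

4853288


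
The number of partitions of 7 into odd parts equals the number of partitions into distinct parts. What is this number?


Computing partitions of 7 into odd parts (1, 3, 5, ...):
Using the generating function prod_{k>=0} 1/(1-x^(2k+1)),
the count is 5

5


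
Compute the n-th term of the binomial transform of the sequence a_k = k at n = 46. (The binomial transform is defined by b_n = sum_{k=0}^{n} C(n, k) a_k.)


With a_k = k, b_n = sum_{k=0}^{n} C(n, k) k. Using k * C(n, k) = n * C(n-1, k-1) gives b_n = n * sum_{k>=1} C(n-1, k-1) = n * 2^(n-1).
For n = 46: 46 * 2^45 = 46 * 35184372088832 = 1618481116086272.

1618481116086272


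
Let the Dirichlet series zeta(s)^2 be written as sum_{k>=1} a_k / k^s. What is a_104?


The Dirichlet convolution of the constant function 1 with itself gives (1 * 1)(k) = sum_{d | k} 1 = d(k), the number of positive divisors of k.
Since zeta(s) = sum_{k>=1} 1/k^s, we have zeta(s)^2 = sum_{k>=1} d(k)/k^s, so a_k = d(k).
For k = 104: the divisors are 1, 2, 4, 8, 13, 26, 52, 104.
Count = 8.

8


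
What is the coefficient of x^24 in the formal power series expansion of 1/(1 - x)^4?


The negative binomial / multiset identity is
1/(1 - x)^r = sum_{k>=0} C(k + r - 1, r - 1) x^k.
Here r = 4 and k = 24, so the coefficient is
C(24 + 3, 3) = C(27, 3)
= 2925

2925


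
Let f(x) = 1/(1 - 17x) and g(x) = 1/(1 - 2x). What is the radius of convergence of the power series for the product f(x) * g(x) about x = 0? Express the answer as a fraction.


The radius of 1/(1 - 17x) is 1/17 (nearest singularity at x = 1/17), and the radius of 1/(1 - 2x) is 1/2.
The product f(x)*g(x) = 1/((1 - 17x)(1 - 2x)) has singularities at both 1/17 and 1/2, so its radius of convergence is the distance to the nearest one:
min(1/17, 1/2) = 1/17.

1/17


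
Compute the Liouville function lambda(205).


The Liouville function is lambda(k) = (-1)^Omega(k), where Omega(k) counts the prime factors of k with multiplicity.
Factoring: 205 = 5 * 41, so Omega(205) = 2.
lambda(205) = (-1)^2 = 1.

1


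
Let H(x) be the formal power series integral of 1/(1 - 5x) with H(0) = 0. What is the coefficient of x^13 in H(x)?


1/(1 - 5x) = sum_{k>=0} 5^k x^k. Integrating termwise with H(0) = 0:
H(x) = sum_{k>=0} 5^k x^(k+1) / (k+1) = sum_{m>=1} 5^(m-1) x^m / m.
For m = 13: 5^12/13 = 244140625/13 = 244140625/13.

244140625/13


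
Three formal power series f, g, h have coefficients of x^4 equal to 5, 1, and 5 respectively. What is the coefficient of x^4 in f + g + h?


Series addition is componentwise:
5 + 1 + 5
= 11

11


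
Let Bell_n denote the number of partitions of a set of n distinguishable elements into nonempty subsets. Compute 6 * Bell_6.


Bell_6 can be computed from the Bell triangle or from Dobinski's identity Bell_n = (1/e) * sum_{k>=0} k^n / k!.
Computing Bell_6 = 203.
Then 6 * 203 = 1218.

1218


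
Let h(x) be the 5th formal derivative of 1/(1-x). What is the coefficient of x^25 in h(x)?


Differentiating 5 times: d^5/dx^5 [1/(1-x)] = 5!/(1-x)^6.
The expansion 1/(1-x)^6 = sum_{k>=0} C(k+5, 5) x^k, so the coefficient of x^n in 5!/(1-x)^6 is 5! * C(n+5, 5).
For n = 25: 120 * C(30, 5) = 120 * 142506 = 17100720

17100720


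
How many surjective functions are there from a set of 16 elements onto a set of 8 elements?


By inclusion-exclusion on which target elements are missed, the number of surjections from an n-set onto a k-set is
surj(n, k) = sum_{j=0}^{k} (-1)^j C(k, j) (k - j)^n.
Equivalently surj(n, k) = k! * S(n, k), where S(n, k) is the Stirling number of the second kind.
For n = 16, k = 8:
S(16, 8) = 2141764053, so
surj = 8! * 2141764053 = 40320 * 2141764053 = 86355926616960.

86355926616960


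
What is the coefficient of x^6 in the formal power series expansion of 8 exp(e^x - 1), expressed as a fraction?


exp(e^x - 1) is the exponential generating function for the Bell numbers Bell_k: exp(e^x - 1) = sum_{k>=0} Bell_k x^k / k!.
So the coefficient of x^6 in 8 exp(e^x - 1) is 8 Bell_6 / 6!.
Computing: Bell_6 = 203 and 6! = 720, giving
8 * 203/720 = 203/90.

203/90


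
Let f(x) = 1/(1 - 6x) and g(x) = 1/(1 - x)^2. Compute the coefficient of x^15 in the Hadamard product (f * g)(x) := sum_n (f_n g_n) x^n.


f has coefficients f_k = 6^k. For g = 1/(1 - x)^2 the coefficient is g_k = C(k + 1, 1) = k + 1. The Hadamard coefficient is (f * g)_k = 6^k * (k + 1).
For k = 15: 6^15 * 16 = 470184984576 * 16 = 7522959753216.

7522959753216


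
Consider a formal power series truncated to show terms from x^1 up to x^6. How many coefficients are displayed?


From x^1 to x^6 inclusive, the count is 6 - 1 + 1 = 6.

6


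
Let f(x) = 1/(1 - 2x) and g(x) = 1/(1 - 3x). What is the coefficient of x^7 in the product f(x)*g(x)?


The coefficient of x^n in f*g is the Cauchy product: sum_{k=0}^{n} a^k * b^(n-k).
With a=2, b=3, n=7:
sum_{k=0}^{7} 2^k * 3^(7-k)
= 6305

6305


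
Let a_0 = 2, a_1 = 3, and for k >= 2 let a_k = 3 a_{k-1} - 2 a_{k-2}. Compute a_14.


Iterating the recurrence forward:
a_0 = 2
a_1 = 3
a_2 = 3*3 - 2*2 = 5
a_3 = 3*5 - 2*3 = 9
a_4 = 3*9 - 2*5 = 17
a_5 = 3*17 - 2*9 = 33
a_6 = 3*33 - 2*17 = 65
a_7 = 3*65 - 2*33 = 129
a_8 = 3*129 - 2*65 = 257
a_9 = 3*257 - 2*129 = 513
a_10 = 3*513 - 2*257 = 1025
a_11 = 3*1025 - 2*513 = 2049
a_12 = 3*2049 - 2*1025 = 4097
a_13 = 3*4097 - 2*2049 = 8193
a_14 = 3*8193 - 2*4097 = 16385
So a_14 = 16385.

16385


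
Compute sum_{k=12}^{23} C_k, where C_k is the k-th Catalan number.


C_12 through C_23: 208012, 742900, 2674440, 9694845, 35357670, 129644790, 477638700, 1767263190, 6564120420, 24466267020, 91482563640, 343059613650
Sum = 208012 + 742900 + 2674440 + 9694845 + 35357670 + 129644790 + 477638700 + 1767263190 + 6564120420 + 24466267020 + 91482563640 + 343059613650
= 467995789277

467995789277


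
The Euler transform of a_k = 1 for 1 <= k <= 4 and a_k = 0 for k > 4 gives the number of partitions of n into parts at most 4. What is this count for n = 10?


Partitions of 10 into parts at most 4:
Using generating function (1-x)^(-1)(1-x^2)^(-1)...(1-x^4)^(-1),
the coefficient of x^10 = 23

23


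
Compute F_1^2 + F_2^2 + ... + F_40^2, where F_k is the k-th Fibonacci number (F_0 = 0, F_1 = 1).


There is a standard identity sum_{k=0}^{N} F_k^2 = F_N * F_{N+1} (proved inductively from the telescoping relation F_k^2 = F_k F_{k+1} - F_{k-1} F_k). Then
sum_{k=1}^{40} F_k^2 = F_40 F_41 - F_0 F_1.
Computing: F_40 = 102334155, F_41 = 165580141, F_0 = 0, F_1 = 1.
Sum = 102334155 * 165580141 - 0 * 1 = 16944503814015855.

16944503814015855


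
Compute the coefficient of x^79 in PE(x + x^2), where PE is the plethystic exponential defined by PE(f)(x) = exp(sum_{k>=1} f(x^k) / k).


With f(x) = x + x^2, the exponent is sum_{k>=1} (x^k + x^(2k)) / k = -ln(1 - x) - ln(1 - x^2). Exponentiating:
PE(x + x^2) = 1 / ((1 - x)(1 - x^2)).
This is the generating function for partitions of n into parts of size 1 or 2. The number of 2's can be any j in 0..39, and the rest are 1's, so
[x^79] = floor(79/2) + 1 = 40.

40


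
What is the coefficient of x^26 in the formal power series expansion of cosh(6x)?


The Maclaurin series is cosh(t) = sum_{m>=0} t^(2m) / (2m)!, so substituting t = 6x, only even powers of x are nonzero, with coefficient of x^(2m) equal to 6^(2m) / (2m)!.
For x^26 the coefficient is 6^26/26! = 170581728179578208256/403291461126605635584000000 = 344373768/814172781296875.

344373768/814172781296875


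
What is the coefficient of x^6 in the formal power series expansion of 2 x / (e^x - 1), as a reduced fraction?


The exponential generating function for Bernoulli numbers is
x / (e^x - 1) = sum_{k>=0} B_k x^k / k!.
So the coefficient of x^6 in 2 x / (e^x - 1) is 2 B_6 / 6!.
Computing: B_6 = 1/42, 6! = 720, giving
2 * 1/42 / 720 = 1/15120.

1/15120


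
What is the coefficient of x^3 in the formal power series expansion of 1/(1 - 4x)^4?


The general identity 1/(1 - c x)^r = sum_{k>=0} c^k C(k + r - 1, r - 1) x^k follows by substituting y = c x into 1/(1 - y)^r = sum_{k>=0} C(k + r - 1, r - 1) y^k.
For c = 4, r = 4, k = 3:
4^3 * C(6, 3) = 64 * 20 = 1280.

1280


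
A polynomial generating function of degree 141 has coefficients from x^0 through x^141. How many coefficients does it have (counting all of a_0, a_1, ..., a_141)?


A polynomial of degree 141 takes the form a_0 + a_1 x + ... + a_141 x^141.
The number of coefficients is 141 + 1 = 142.

142


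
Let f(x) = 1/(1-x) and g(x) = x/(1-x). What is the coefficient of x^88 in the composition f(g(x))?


First simplify the composition: f(g(x)) = 1/(1 - x/(1-x)) = (1-x)/((1-x) - x) = (1-x)/(1-2x).
Now extract the coefficient. Write (1-x)/(1-2x) = 1/(1-2x) - x/(1-2x).
The coefficient of x^n in 1/(1-2x) is 2^n, and in x/(1-2x) is 2^(n-1) (for n >= 1).
So the coefficient of x^88 is 2^88 - 2^87 = 309485009821345068724781056 - 154742504910672534362390528 = 154742504910672534362390528.

154742504910672534362390528


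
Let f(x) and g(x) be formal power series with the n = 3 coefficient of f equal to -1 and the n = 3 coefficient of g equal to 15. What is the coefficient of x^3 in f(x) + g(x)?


Addition of formal power series is termwise.
The coefficient of x^3 in f + g = -1 + 15
= 14

14


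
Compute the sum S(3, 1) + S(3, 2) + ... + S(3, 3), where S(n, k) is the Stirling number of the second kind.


By definition, S(n, k) counts partitions of an n-set into exactly k nonempty blocks.
Computing row n = 3 for k = 1..3:
S(3, k): 1, 3, 1
Sum = 5. (This equals Bell_3 since the sum runs over all k.)

5


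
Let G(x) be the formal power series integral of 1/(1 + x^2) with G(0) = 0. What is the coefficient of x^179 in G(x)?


1/(1 + x^2) = sum_{j>=0} (-1)^j x^(2j). Integrating termwise with G(0) = 0:
G(x) = sum_{j>=0} (-1)^j x^(2j+1) / (2j+1) = arctan(x).
Only odd powers are nonzero. For x^179 write 179 = 2*89 + 1, giving
(-1)^89 / 179 = -1/179 = -1/179.

-1/179


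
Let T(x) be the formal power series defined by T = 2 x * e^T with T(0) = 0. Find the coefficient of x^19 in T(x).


Apply the Lagrange inversion formula: if T = 2 x * phi(T) with phi(t) = e^t, then
[x^n] T = 2^n * (1/n) [t^(n-1)] phi(t)^n = 2^n * (1/n) [t^(n-1)] e^(n t) = 2^n * (1/n) * n^(n-1) / (n-1)! = 2^n * n^(n-1) / n!.
When c = 1 this is the Cayley count of rooted labeled trees on n vertices, divided by n!.
For n = 19: 2^19 * 19^18 / 19! = 524288 * 104127350297911241532841/121645100408832000 = 43843094862278417487512/97692469875.

43843094862278417487512/97692469875


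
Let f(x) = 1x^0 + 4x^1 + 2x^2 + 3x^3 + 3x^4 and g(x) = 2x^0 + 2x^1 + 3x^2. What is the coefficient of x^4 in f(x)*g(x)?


Cauchy product at x^4:
2*3 + 3*2 + 3*2
= 18

18


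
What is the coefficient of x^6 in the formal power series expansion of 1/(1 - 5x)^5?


The general identity 1/(1 - c x)^r = sum_{k>=0} c^k C(k + r - 1, r - 1) x^k follows by substituting y = c x into 1/(1 - y)^r = sum_{k>=0} C(k + r - 1, r - 1) y^k.
For c = 5, r = 5, k = 6:
5^6 * C(10, 4) = 15625 * 210 = 3281250.

3281250


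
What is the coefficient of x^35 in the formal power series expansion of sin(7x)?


The Maclaurin series is sin(t) = sum_{k>=0} (-1)^k t^(2k+1) / (2k+1)!, so substituting t = 7x, only odd powers of x are nonzero, with coefficient of x^(2k+1) equal to (-1)^k 7^(2k+1) / (2k+1)!.
Write 35 = 2*17 + 1, giving the coefficient (-1)^17 * 7^35 / 35! = -378818692265664781682717625943/10333147966386144929666651337523200000000 = -22539340290692258087863249/614812159599342234168301977600000000.

-22539340290692258087863249/614812159599342234168301977600000000


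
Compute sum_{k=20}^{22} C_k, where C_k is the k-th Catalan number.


C_20 through C_22: 6564120420, 24466267020, 91482563640
Sum = 6564120420 + 24466267020 + 91482563640
= 122512951080

122512951080


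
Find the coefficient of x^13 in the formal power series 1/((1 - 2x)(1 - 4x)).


By partial fractions or Cauchy convolution:
The coefficient equals sum_{k=0}^{13} 2^k * 4^(13-k).
= 134209536

134209536


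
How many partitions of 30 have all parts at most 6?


Using the generating function (1-x)^(-1)(1-x^2)^(-1)...(1-x^6)^(-1),
the coefficient of x^30 counts these restricted partitions.
Result = 1206

1206


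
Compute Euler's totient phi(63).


phi(n) counts integers in [1, n] coprime to n. Using the multiplicative formula phi(n) = n * prod_{p | n} (1 - 1/p):
63 = 3^2 * 7, so
phi(63) = 63 * (1 - 1/3) * (1 - 1/7) = 36.

36


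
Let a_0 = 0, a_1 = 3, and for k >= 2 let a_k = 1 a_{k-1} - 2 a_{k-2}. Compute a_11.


Iterating the recurrence forward:
a_0 = 0
a_1 = 3
a_2 = 1*3 - 2*0 = 3
a_3 = 1*3 - 2*3 = -3
a_4 = 1*-3 - 2*3 = -9
a_5 = 1*-9 - 2*-3 = -3
a_6 = 1*-3 - 2*-9 = 15
a_7 = 1*15 - 2*-3 = 21
a_8 = 1*21 - 2*15 = -9
a_9 = 1*-9 - 2*21 = -51
a_10 = 1*-51 - 2*-9 = -33
a_11 = 1*-33 - 2*-51 = 69
So a_11 = 69.

69


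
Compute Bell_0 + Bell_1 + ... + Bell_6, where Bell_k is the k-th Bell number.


Recall Bell_k counts set partitions of a k-set (with Bell_0 = 1 by convention).
Bell_0 through Bell_6: 1, 1, 2, 5, 15, 52, 203
Sum = 1 + 1 + 2 + 5 + 15 + 52 + 203 = 279.

279


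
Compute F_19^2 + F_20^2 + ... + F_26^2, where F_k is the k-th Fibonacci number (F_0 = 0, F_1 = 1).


There is a standard identity sum_{k=0}^{N} F_k^2 = F_N * F_{N+1} (proved inductively from the telescoping relation F_k^2 = F_k F_{k+1} - F_{k-1} F_k). Then
sum_{k=19}^{26} F_k^2 = F_26 F_27 - F_18 F_19.
Computing: F_26 = 121393, F_27 = 196418, F_18 = 2584, F_19 = 4181.
Sum = 121393 * 196418 - 2584 * 4181 = 23832966570.

23832966570


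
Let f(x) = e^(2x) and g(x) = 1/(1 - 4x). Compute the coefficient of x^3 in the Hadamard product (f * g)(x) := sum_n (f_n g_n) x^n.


Expanding: f_k = 2^k/k! (from e^(2x)) and g_k = 4^k (from 1/(1 - 4x)). So the Hadamard coefficient (f * g)_k = 2^k 4^k / k! = (8)^k / k!.
For k = 3: 8^3/3! = 512/6 = 256/3.

256/3


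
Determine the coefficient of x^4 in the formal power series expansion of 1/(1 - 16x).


The geometric series identity gives 1/(1 - c x) = sum_{k>=0} c^k x^k, so the coefficient of x^k is c^k.
Here c = 16 and k = 4.
Computing: 16^4 = 65536

65536


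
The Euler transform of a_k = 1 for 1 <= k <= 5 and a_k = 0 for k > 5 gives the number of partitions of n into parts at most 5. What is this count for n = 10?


Partitions of 10 into parts at most 5:
Using generating function (1-x)^(-1)(1-x^2)^(-1)...(1-x^5)^(-1),
the coefficient of x^10 = 30

30


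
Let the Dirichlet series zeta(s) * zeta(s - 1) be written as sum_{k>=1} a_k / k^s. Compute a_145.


Convolution gives a_k = sum_{d | k} d * 1 = sum_{d | k} d = sigma(k), the sum of positive divisors of k.
For k = 145, the divisors are 1, 5, 29, 145, so
sigma(145) = 1 + 5 + 29 + 145 = 180.

180


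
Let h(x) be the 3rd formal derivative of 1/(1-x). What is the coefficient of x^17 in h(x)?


Differentiating 3 times: d^3/dx^3 [1/(1-x)] = 3!/(1-x)^4.
The expansion 1/(1-x)^4 = sum_{k>=0} C(k+3, 3) x^k, so the coefficient of x^n in 3!/(1-x)^4 is 3! * C(n+3, 3).
For n = 17: 6 * C(20, 3) = 6 * 1140 = 6840

6840


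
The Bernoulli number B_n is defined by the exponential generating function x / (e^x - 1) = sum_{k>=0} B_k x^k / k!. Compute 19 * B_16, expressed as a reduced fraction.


Bernoulli numbers can also be computed recursively via B_0 = 1 and sum_{j=0}^{m} C(m+1, j) B_j = 0 for m >= 1. Odd-index Bernoulli numbers vanish for k >= 3.
Computing B_16 = -3617/510, so 19 * B_16 = 19 * -3617/510 = -68723/510.

-68723/510


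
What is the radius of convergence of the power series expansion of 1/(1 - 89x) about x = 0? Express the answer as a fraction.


Expanding 1/(1 - 89x) = sum_{k>=0} 89^k x^k, the series converges when |89x| < 1, i.e., |x| < 1/89.
So the radius of convergence is 1/89 = 1/89.

1/89


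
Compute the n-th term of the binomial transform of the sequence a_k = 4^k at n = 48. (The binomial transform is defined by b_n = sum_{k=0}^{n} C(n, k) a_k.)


With a_k = 4^k, b_n = sum_{k=0}^{n} C(n, k) 4^k = (1 + 4)^n by the binomial theorem.
For n = 48: (1 + 4)^48 = 5^48 = 3552713678800500929355621337890625.

3552713678800500929355621337890625


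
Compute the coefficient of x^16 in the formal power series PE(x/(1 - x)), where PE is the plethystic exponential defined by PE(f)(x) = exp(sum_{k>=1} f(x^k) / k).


For f(x) = x/(1 - x) we have
sum_{k>=1} f(x^k) / k = sum_{k>=1} (1/k) * x^k / (1 - x^k) = sum_{k, m >= 1} x^(k m) / k,
which after exponentiating simplifies to
PE(x/(1 - x)) = prod_{k>=1} 1 / (1 - x^k).
This is the generating function for the partition function p(n), so the coefficient of x^16 is p(16).
Computing p(16) by dynamic programming over parts 1, 2, ..., 16: p(16) = 231.

231


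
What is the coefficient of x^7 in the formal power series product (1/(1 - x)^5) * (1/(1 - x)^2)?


Combine the factors: (1/(1 - x)^5) * (1/(1 - x)^2) = 1/(1 - x)^7.
Then use 1/(1 - x)^r = sum_{k>=0} C(k + r - 1, r - 1) x^k with r = 7 and k = 7:
C(13, 6) = 1716.

1716


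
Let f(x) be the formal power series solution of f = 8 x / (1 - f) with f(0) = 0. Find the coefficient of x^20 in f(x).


Apply Lagrange inversion: f = 8 x * phi(f) with phi(t) = 1/(1 - t), so
[x^n] f = 8^n * (1/n) [t^(n-1)] phi(t)^n = 8^n * (1/n) [t^(n-1)] (1 - t)^(-n) = 8^n * (1/n) C(2n - 2, n - 1) = 8^n * C_{n-1}.
For n = 20: C_19 = C(38, 19) / 20 = 35345263800/20 = 1767263190.
With the 8^20 = 1152921504606846976 factor, the coefficient is 1152921504606846976 * 1767263190 = 2037515736051096082647613440.

2037515736051096082647613440


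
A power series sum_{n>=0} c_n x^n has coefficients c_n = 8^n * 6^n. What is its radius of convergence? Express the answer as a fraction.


By the root test (Cauchy-Hadamard), the radius is R = 1 / limsup_n |c_n|^(1/n).
Here |c_n|^(1/n) = (8^n * 6^n)^(1/n) = 8 * 6 = 48 for all n.
So R = 1/48 = 1/48.

1/48


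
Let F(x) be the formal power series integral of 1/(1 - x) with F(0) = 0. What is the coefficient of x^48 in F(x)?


1/(1 - x) = sum_{k>=0} x^k. Integrating termwise and using F(0) = 0 gives
F(x) = sum_{k>=0} x^(k+1) / (k+1) = sum_{m>=1} x^m / m = -ln(1 - x).
So the coefficient of x^48 is 1/48 = 1/48.

1/48


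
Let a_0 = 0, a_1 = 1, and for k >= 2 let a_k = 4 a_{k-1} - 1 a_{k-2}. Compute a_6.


Iterating the recurrence forward:
a_0 = 0
a_1 = 1
a_2 = 4*1 - 1*0 = 4
a_3 = 4*4 - 1*1 = 15
a_4 = 4*15 - 1*4 = 56
a_5 = 4*56 - 1*15 = 209
a_6 = 4*209 - 1*56 = 780
So a_6 = 780.

780


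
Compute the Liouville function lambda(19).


The Liouville function is lambda(k) = (-1)^Omega(k), where Omega(k) counts the prime factors of k with multiplicity.
Factoring: 19 = 19, so Omega(19) = 1.
lambda(19) = (-1)^1 = -1.

-1


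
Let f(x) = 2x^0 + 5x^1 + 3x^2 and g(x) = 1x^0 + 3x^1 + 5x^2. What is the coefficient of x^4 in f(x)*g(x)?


Cauchy product at x^4:
3*5
= 15

15


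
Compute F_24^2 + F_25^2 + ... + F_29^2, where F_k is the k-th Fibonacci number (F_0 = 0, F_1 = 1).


There is a standard identity sum_{k=0}^{N} F_k^2 = F_N * F_{N+1} (proved inductively from the telescoping relation F_k^2 = F_k F_{k+1} - F_{k-1} F_k). Then
sum_{k=24}^{29} F_k^2 = F_29 F_30 - F_23 F_24.
Computing: F_29 = 514229, F_30 = 832040, F_23 = 28657, F_24 = 46368.
Sum = 514229 * 832040 - 28657 * 46368 = 426530329384.

426530329384


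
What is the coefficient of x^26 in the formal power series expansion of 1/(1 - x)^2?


The negative binomial / multiset identity is
1/(1 - x)^r = sum_{k>=0} C(k + r - 1, r - 1) x^k.
Here r = 2 and k = 26, so the coefficient is
C(26 + 1, 1) = C(27, 1)
= 27

27


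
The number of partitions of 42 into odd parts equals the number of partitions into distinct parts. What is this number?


Computing partitions of 42 into odd parts (1, 3, 5, ...):
Using the generating function prod_{k>=0} 1/(1-x^(2k+1)),
the count is 1426

1426


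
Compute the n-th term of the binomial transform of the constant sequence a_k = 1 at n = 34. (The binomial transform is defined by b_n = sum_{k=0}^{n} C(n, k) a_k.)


With a_k = 1 for all k, b_n = sum_{k=0}^{n} C(n, k) = 2^n by the binomial theorem.
For n = 34: 2^34 = 17179869184.

17179869184


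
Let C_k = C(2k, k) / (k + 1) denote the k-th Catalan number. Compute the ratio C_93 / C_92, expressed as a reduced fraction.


Using C_k = (2k)! / (k! (k+1)!), the ratio C_{k+1}/C_k simplifies to
C_{k+1}/C_k = [(2k+2)! / ((k+1)! (k+2)!)] * [k! (k+1)! / (2k)!]
 = (2k+2)(2k+1) / ((k+1)(k+2)) = 2(2k+1) / (k+2).
For k = 92: 2(2*92 + 1) / (92 + 2) = 370/94 = 185/47.

185/47


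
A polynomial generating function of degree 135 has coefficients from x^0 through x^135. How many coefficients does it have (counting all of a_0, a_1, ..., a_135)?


A polynomial of degree 135 takes the form a_0 + a_1 x + ... + a_135 x^135.
The number of coefficients is 135 + 1 = 136.

136


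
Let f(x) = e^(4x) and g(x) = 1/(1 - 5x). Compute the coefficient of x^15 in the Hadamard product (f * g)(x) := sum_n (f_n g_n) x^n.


Expanding: f_k = 4^k/k! (from e^(4x)) and g_k = 5^k (from 1/(1 - 5x)). So the Hadamard coefficient (f * g)_k = 4^k 5^k / k! = (20)^k / k!.
For k = 15: 20^15/15! = 32768000000000000000/1307674368000 = 128000000000000/5108103.

128000000000000/5108103


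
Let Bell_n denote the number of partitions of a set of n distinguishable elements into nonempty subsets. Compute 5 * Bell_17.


Bell_17 can be computed from the Bell triangle or from Dobinski's identity Bell_n = (1/e) * sum_{k>=0} k^n / k!.
Computing Bell_17 = 82864869804.
Then 5 * 82864869804 = 414324349020.

414324349020


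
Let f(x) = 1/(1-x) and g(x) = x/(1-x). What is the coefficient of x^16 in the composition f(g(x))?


First simplify the composition: f(g(x)) = 1/(1 - x/(1-x)) = (1-x)/((1-x) - x) = (1-x)/(1-2x).
Now extract the coefficient. Write (1-x)/(1-2x) = 1/(1-2x) - x/(1-2x).
The coefficient of x^n in 1/(1-2x) is 2^n, and in x/(1-2x) is 2^(n-1) (for n >= 1).
So the coefficient of x^16 is 2^16 - 2^15 = 65536 - 32768 = 32768.

32768


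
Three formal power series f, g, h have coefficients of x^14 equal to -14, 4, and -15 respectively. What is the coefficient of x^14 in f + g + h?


Series addition is componentwise:
-14 + 4 + -15
= -25

-25


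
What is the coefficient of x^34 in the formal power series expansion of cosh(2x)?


The Maclaurin series is cosh(t) = sum_{m>=0} t^(2m) / (2m)!, so substituting t = 2x, only even powers of x are nonzero, with coefficient of x^(2m) equal to 2^(2m) / (2m)!.
For x^34 the coefficient is 2^34/34! = 17179869184/295232799039604140847618609643520000000 = 4/68739242628124575327993046875.

4/68739242628124575327993046875


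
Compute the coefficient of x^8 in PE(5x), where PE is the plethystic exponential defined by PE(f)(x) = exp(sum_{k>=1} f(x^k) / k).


With f(x) = 5x, the exponent is sum_{k>=1} 5 x^k / k = 5 * (-ln(1 - x)). Exponentiating:
PE(5x) = exp(-5 ln(1 - x)) = 1/(1 - x)^5.
By the negative binomial expansion, [x^n] 1/(1 - x)^5 = C(n + 4, 4).
For n = 8: C(12, 4) = 495.

495


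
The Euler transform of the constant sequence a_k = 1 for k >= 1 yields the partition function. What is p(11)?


The Euler transform converts the sequence a_k = 1 into the number of integer partitions.
Using the recurrence or dynamic programming:
p(11) = 56

56


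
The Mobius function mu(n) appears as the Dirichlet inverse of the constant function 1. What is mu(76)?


76 has a squared prime factor, so mu(76) = 0.
Factorization reveals a repeated prime.

0


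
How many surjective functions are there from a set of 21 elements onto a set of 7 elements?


By inclusion-exclusion on which target elements are missed, the number of surjections from an n-set onto a k-set is
surj(n, k) = sum_{j=0}^{k} (-1)^j C(k, j) (k - j)^n.
Equivalently surj(n, k) = k! * S(n, k), where S(n, k) is the Stirling number of the second kind.
For n = 21, k = 7:
S(21, 7) = 82310957214948, so
surj = 7! * 82310957214948 = 5040 * 82310957214948 = 414847224363337920.

414847224363337920


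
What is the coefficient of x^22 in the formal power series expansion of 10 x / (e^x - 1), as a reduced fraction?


The exponential generating function for Bernoulli numbers is
x / (e^x - 1) = sum_{k>=0} B_k x^k / k!.
So the coefficient of x^22 in 10 x / (e^x - 1) is 10 B_22 / 22!.
Computing: B_22 = 854513/138, 22! = 1124000727777607680000, giving
10 * 854513/138 / 1124000727777607680000 = 77683/1410110003939180544000.

77683/1410110003939180544000


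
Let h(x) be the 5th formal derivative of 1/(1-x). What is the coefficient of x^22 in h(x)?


Differentiating 5 times: d^5/dx^5 [1/(1-x)] = 5!/(1-x)^6.
The expansion 1/(1-x)^6 = sum_{k>=0} C(k+5, 5) x^k, so the coefficient of x^n in 5!/(1-x)^6 is 5! * C(n+5, 5).
For n = 22: 120 * C(27, 5) = 120 * 80730 = 9687600

9687600


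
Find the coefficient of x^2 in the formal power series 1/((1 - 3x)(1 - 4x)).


By partial fractions or Cauchy convolution:
The coefficient equals sum_{k=0}^{2} 3^k * 4^(2-k).
= 37

37


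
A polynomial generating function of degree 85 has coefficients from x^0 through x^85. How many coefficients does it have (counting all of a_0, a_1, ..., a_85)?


A polynomial of degree 85 takes the form a_0 + a_1 x + ... + a_85 x^85.
The number of coefficients is 85 + 1 = 86.

86


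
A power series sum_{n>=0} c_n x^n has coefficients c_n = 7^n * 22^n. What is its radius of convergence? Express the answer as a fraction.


By the root test (Cauchy-Hadamard), the radius is R = 1 / limsup_n |c_n|^(1/n).
Here |c_n|^(1/n) = (7^n * 22^n)^(1/n) = 7 * 22 = 154 for all n.
So R = 1/154 = 1/154.

1/154


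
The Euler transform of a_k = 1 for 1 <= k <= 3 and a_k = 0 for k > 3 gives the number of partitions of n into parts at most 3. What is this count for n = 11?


Partitions of 11 into parts at most 3:
Using generating function (1-x)^(-1)(1-x^2)^(-1)(1-x^3)^(-1),
the coefficient of x^11 = 16

16


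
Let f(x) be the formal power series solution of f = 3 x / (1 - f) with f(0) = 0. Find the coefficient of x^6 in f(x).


Apply Lagrange inversion: f = 3 x * phi(f) with phi(t) = 1/(1 - t), so
[x^n] f = 3^n * (1/n) [t^(n-1)] phi(t)^n = 3^n * (1/n) [t^(n-1)] (1 - t)^(-n) = 3^n * (1/n) C(2n - 2, n - 1) = 3^n * C_{n-1}.
For n = 6: C_5 = C(10, 5) / 6 = 252/6 = 42.
With the 3^6 = 729 factor, the coefficient is 729 * 42 = 30618.

30618


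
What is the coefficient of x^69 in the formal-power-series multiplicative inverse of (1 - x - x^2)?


Let the inverse be f(x) = sum_{k>=0} a_k x^k. From f(x) * (1 - x - x^2) = 1 and matching coefficients:
 x^0: a_0 = 1.
 x^1: a_1 - a_0 = 0, so a_1 = 1.
 x^k (k >= 2): a_k - a_{k-1} - a_{k-2} = 0, i.e. a_k = a_{k-1} + a_{k-2}.
This is the Fibonacci-type recurrence shifted so that a_0 = a_1 = 1.
Iterating: a_0=1, a_1=1, a_2=2, a_3=3, a_4=5, a_5=8, a_6=13, a_7=21, a_8=34, a_9=55, ...
a_69 = 190392490709135.

190392490709135


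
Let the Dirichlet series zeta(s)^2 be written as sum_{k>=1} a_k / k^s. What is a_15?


The Dirichlet convolution of the constant function 1 with itself gives (1 * 1)(k) = sum_{d | k} 1 = d(k), the number of positive divisors of k.
Since zeta(s) = sum_{k>=1} 1/k^s, we have zeta(s)^2 = sum_{k>=1} d(k)/k^s, so a_k = d(k).
For k = 15: the divisors are 1, 3, 5, 15.
Count = 4.

4


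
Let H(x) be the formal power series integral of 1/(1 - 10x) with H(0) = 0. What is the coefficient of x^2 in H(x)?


1/(1 - 10x) = sum_{k>=0} 10^k x^k. Integrating termwise with H(0) = 0:
H(x) = sum_{k>=0} 10^k x^(k+1) / (k+1) = sum_{m>=1} 10^(m-1) x^m / m.
For m = 2: 10^1/2 = 10/2 = 5.

5


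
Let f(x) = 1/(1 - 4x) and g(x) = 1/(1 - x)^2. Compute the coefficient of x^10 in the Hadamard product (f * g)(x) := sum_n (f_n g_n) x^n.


f has coefficients f_k = 4^k. For g = 1/(1 - x)^2 the coefficient is g_k = C(k + 1, 1) = k + 1. The Hadamard coefficient is (f * g)_k = 4^k * (k + 1).
For k = 10: 4^10 * 11 = 1048576 * 11 = 11534336.

11534336


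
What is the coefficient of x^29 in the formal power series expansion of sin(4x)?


The Maclaurin series is sin(t) = sum_{k>=0} (-1)^k t^(2k+1) / (2k+1)!, so substituting t = 4x, only odd powers of x are nonzero, with coefficient of x^(2k+1) equal to (-1)^k 4^(2k+1) / (2k+1)!.
Write 29 = 2*14 + 1, giving the coefficient (-1)^14 * 4^29 / 29! = 288230376151711744/8841761993739701954543616000000 = 8589934592/263505041412702261046875.

8589934592/263505041412702261046875


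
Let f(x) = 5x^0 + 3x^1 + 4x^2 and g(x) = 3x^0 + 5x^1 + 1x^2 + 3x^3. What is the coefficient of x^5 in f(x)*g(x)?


Cauchy product at x^5:
4*3
= 12

12


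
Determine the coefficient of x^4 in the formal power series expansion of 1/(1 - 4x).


The geometric series identity gives 1/(1 - c x) = sum_{k>=0} c^k x^k, so the coefficient of x^k is c^k.
Here c = 4 and k = 4.
Computing: 4^4 = 256

256


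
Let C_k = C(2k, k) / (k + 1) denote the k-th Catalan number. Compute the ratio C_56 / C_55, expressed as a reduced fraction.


Using C_k = (2k)! / (k! (k+1)!), the ratio C_{k+1}/C_k simplifies to
C_{k+1}/C_k = [(2k+2)! / ((k+1)! (k+2)!)] * [k! (k+1)! / (2k)!]
 = (2k+2)(2k+1) / ((k+1)(k+2)) = 2(2k+1) / (k+2).
For k = 55: 2(2*55 + 1) / (55 + 2) = 222/57 = 74/19.

74/19


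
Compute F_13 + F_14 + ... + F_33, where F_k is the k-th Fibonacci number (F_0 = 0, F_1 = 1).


Use the identity sum_{k=0}^{N} F_k = F_{N+2} - 1 (which follows from F_{k+2} - F_{k+1} = F_k). Then
sum_{k=13}^{33} F_k = (F_{35} - 1) - (F_{14} - 1) = F_{35} - F_{14}.
Computing: F_{35} = 9227465, F_{14} = 377, so
Sum = 9227465 - 377 = 9227088.

9227088


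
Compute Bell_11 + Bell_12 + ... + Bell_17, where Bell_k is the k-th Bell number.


Recall Bell_k counts set partitions of a k-set (with Bell_0 = 1 by convention).
Bell_11 through Bell_17: 678570, 4213597, 27644437, 190899322, 1382958545, 10480142147, 82864869804
Sum = 678570 + 4213597 + 27644437 + 190899322 + 1382958545 + 10480142147 + 82864869804 = 94951406422.

94951406422


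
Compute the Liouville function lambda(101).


The Liouville function is lambda(k) = (-1)^Omega(k), where Omega(k) counts the prime factors of k with multiplicity.
Factoring: 101 = 101, so Omega(101) = 1.
lambda(101) = (-1)^1 = -1.

-1


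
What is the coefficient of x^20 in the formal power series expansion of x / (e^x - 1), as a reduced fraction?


The exponential generating function for Bernoulli numbers is
x / (e^x - 1) = sum_{k>=0} B_k x^k / k!.
So the coefficient of x^20 in x / (e^x - 1) is B_20 / 20!.
Computing: B_20 = -174611/330, 20! = 2432902008176640000, giving
-174611/330 / 2432902008176640000 = -174611/802857662698291200000.

-174611/802857662698291200000


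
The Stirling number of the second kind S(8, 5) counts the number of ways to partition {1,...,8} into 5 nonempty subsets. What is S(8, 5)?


Using the explicit formula S(n,k) = (1/k!) sum_{j=0}^{k} (-1)^(k-j) C(k,j) j^n:
S(8, 5) = 1050
Equivalently, S(n,k) is n! times the coefficient of x^n in the EGF (e^x - 1)^k / k!.

1050


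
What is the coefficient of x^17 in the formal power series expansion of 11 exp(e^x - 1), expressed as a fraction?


exp(e^x - 1) is the exponential generating function for the Bell numbers Bell_k: exp(e^x - 1) = sum_{k>=0} Bell_k x^k / k!.
So the coefficient of x^17 in 11 exp(e^x - 1) is 11 Bell_17 / 17!.
Computing: Bell_17 = 82864869804 and 17! = 355687428096000, giving
11 * 82864869804/355687428096000 = 255755771/99800064000.

255755771/99800064000


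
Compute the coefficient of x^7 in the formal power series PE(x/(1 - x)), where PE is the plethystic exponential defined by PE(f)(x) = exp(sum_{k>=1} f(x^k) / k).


For f(x) = x/(1 - x) we have
sum_{k>=1} f(x^k) / k = sum_{k>=1} (1/k) * x^k / (1 - x^k) = sum_{k, m >= 1} x^(k m) / k,
which after exponentiating simplifies to
PE(x/(1 - x)) = prod_{k>=1} 1 / (1 - x^k).
This is the generating function for the partition function p(n), so the coefficient of x^7 is p(7).
Computing p(7) by dynamic programming over parts 1, 2, ..., 7: p(7) = 15.

15


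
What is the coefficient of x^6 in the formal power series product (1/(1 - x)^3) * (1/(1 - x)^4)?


Combine the factors: (1/(1 - x)^3) * (1/(1 - x)^4) = 1/(1 - x)^7.
Then use 1/(1 - x)^r = sum_{k>=0} C(k + r - 1, r - 1) x^k with r = 7 and k = 6:
C(12, 6) = 924.

924


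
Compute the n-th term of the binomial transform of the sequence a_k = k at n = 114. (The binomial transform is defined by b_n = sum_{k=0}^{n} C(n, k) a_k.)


With a_k = k, b_n = sum_{k=0}^{n} C(n, k) k. Using k * C(n, k) = n * C(n-1, k-1) gives b_n = n * sum_{k>=1} C(n-1, k-1) = n * 2^(n-1).
For n = 114: 114 * 2^113 = 114 * 10384593717069655257060992658440192 = 1183843683745940699304953163062181888.

1183843683745940699304953163062181888


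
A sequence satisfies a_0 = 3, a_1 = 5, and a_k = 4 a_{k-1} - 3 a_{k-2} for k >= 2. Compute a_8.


The characteristic equation is t^2 - 4 t + 3 = 0, with roots r_1 = 3 and r_2 = 1 (so c_1 = r_1 + r_2, c_2 = -r_1 r_2 as required).
One can use the closed form a_n = A r_1^n + B r_2^n, but direct iteration is more reliable:
a_0 = 3, a_1 = 5, a_2 = 11, a_3 = 29, a_4 = 83, a_5 = 245, a_6 = 731, a_7 = 2189, a_8 = 6563.
So a_8 = 6563.

6563


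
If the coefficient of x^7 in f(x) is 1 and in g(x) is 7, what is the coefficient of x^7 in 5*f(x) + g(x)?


Scalar multiplication scales coefficients: 5 * 1 = 5.
Then add the g coefficient: 5 + 7
= 12

12


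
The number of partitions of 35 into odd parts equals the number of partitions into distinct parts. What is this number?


Computing partitions of 35 into odd parts (1, 3, 5, ...):
Using the generating function prod_{k>=0} 1/(1-x^(2k+1)),
the count is 585

585


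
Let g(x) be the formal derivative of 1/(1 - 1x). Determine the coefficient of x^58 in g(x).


Differentiate termwise: d/dx sum_{k>=0} 1^k x^k = sum_{k>=1} k 1^k x^(k-1) = sum_{j>=0} (j+1) 1^(j+1) x^j.
Equivalently, d/dx [1/(1 - 1x)] = 1/(1 - 1x)^2.
For j = 58: 59 * 1^59 = 59 * 1 = 59.

59


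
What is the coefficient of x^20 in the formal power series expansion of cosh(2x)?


The Maclaurin series is cosh(t) = sum_{m>=0} t^(2m) / (2m)!, so substituting t = 2x, only even powers of x are nonzero, with coefficient of x^(2m) equal to 2^(2m) / (2m)!.
For x^20 the coefficient is 2^20/20! = 1048576/2432902008176640000 = 4/9280784638125.

4/9280784638125


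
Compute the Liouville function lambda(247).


The Liouville function is lambda(k) = (-1)^Omega(k), where Omega(k) counts the prime factors of k with multiplicity.
Factoring: 247 = 13 * 19, so Omega(247) = 2.
lambda(247) = (-1)^2 = 1.

1


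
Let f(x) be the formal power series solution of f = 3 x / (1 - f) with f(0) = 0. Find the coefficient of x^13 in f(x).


Apply Lagrange inversion: f = 3 x * phi(f) with phi(t) = 1/(1 - t), so
[x^n] f = 3^n * (1/n) [t^(n-1)] phi(t)^n = 3^n * (1/n) [t^(n-1)] (1 - t)^(-n) = 3^n * (1/n) C(2n - 2, n - 1) = 3^n * C_{n-1}.
For n = 13: C_12 = C(24, 12) / 13 = 2704156/13 = 208012.
With the 3^13 = 1594323 factor, the coefficient is 1594323 * 208012 = 331638315876.

331638315876


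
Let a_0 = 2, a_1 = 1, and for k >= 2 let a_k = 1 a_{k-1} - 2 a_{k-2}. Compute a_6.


Iterating the recurrence forward:
a_0 = 2
a_1 = 1
a_2 = 1*1 - 2*2 = -3
a_3 = 1*-3 - 2*1 = -5
a_4 = 1*-5 - 2*-3 = 1
a_5 = 1*1 - 2*-5 = 11
a_6 = 1*11 - 2*1 = 9
So a_6 = 9.

9


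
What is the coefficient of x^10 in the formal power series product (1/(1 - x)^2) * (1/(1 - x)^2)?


Combine the factors: (1/(1 - x)^2) * (1/(1 - x)^2) = 1/(1 - x)^4.
Then use 1/(1 - x)^r = sum_{k>=0} C(k + r - 1, r - 1) x^k with r = 4 and k = 10:
C(13, 3) = 286.

286


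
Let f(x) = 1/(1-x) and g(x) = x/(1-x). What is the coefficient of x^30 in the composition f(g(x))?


First simplify the composition: f(g(x)) = 1/(1 - x/(1-x)) = (1-x)/((1-x) - x) = (1-x)/(1-2x).
Now extract the coefficient. Write (1-x)/(1-2x) = 1/(1-2x) - x/(1-2x).
The coefficient of x^n in 1/(1-2x) is 2^n, and in x/(1-2x) is 2^(n-1) (for n >= 1).
So the coefficient of x^30 is 2^30 - 2^29 = 1073741824 - 536870912 = 536870912.

536870912


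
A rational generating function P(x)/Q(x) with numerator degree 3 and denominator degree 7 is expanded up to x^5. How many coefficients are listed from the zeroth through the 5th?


Expanding up to x^5 gives the coefficients for x^0, x^1, ..., x^5.
That is 5 + 1 = 6 coefficients in total.

6


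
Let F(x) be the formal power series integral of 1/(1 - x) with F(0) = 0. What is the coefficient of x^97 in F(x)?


1/(1 - x) = sum_{k>=0} x^k. Integrating termwise and using F(0) = 0 gives
F(x) = sum_{k>=0} x^(k+1) / (k+1) = sum_{m>=1} x^m / m = -ln(1 - x).
So the coefficient of x^97 is 1/97 = 1/97.

1/97


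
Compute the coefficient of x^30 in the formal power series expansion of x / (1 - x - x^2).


Let f(x) = sum_{k>=0} a_k x^k. Multiplying f(x) * (1 - x - x^2) = x and matching coefficients gives a_0 = 0, a_1 = 1, and a_k = a_{k-1} + a_{k-2} for k >= 2. These are the Fibonacci numbers F_k.
Iterating from F_0 = 0, F_1 = 1:
F_0=0, F_1=1, F_2=1, F_3=2, F_4=3, F_5=5, F_6=8, F_7=13, F_8=21, F_9=34, ...
F_30 = 832040.

832040


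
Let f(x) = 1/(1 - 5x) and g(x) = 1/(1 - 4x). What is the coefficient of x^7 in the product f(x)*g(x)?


The coefficient of x^n in f*g is the Cauchy product: sum_{k=0}^{n} a^k * b^(n-k).
With a=5, b=4, n=7:
sum_{k=0}^{7} 5^k * 4^(7-k)
= 325089

325089


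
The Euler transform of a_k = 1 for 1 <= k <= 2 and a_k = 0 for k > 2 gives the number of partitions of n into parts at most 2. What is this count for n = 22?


Partitions of 22 into parts at most 2:
Using generating function (1-x)^(-1)(1-x^2)^(-1),
the coefficient of x^22 = 12

12


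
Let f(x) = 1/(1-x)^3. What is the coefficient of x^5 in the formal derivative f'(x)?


Differentiate: d/dx [ 1/(1-x)^r ] = r / (1-x)^(r+1).
Here r = 3, so f'(x) = 3 / (1-x)^4.
The expansion of 1/(1-x)^(r+1) has coefficient of x^n equal to C(n+r, r).
So the coefficient of x^5 in f'(x) is
3 * C(8, 3) = 3 * 56 = 168

168


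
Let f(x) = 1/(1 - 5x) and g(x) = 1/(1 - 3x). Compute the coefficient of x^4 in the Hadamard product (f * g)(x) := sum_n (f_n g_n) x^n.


f has coefficients f_k = 5^k and g has coefficients g_k = 3^k, so the Hadamard product has coefficient (f*g)_k = 5^k * 3^k = 15^k.
For k = 4: 15^4 = 50625.

50625


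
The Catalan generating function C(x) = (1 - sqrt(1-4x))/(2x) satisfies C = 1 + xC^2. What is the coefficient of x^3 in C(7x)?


Substituting x -> 7x scales the n-th coefficient by 7^n, so [x^3] C(7x) = 7^3 * C_3.
C_3 = C(2*3, 3)/(4) = 20/4 = 5.
So 7^3 * 5 = 343 * 5 = 1715.

1715


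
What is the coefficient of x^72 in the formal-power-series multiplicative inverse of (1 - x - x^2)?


Let the inverse be f(x) = sum_{k>=0} a_k x^k. From f(x) * (1 - x - x^2) = 1 and matching coefficients:
 x^0: a_0 = 1.
 x^1: a_1 - a_0 = 0, so a_1 = 1.
 x^k (k >= 2): a_k - a_{k-1} - a_{k-2} = 0, i.e. a_k = a_{k-1} + a_{k-2}.
This is the Fibonacci-type recurrence shifted so that a_0 = a_1 = 1.
Iterating: a_0=1, a_1=1, a_2=2, a_3=3, a_4=5, a_5=8, a_6=13, a_7=21, a_8=34, a_9=55, ...
a_72 = 806515533049393.

806515533049393


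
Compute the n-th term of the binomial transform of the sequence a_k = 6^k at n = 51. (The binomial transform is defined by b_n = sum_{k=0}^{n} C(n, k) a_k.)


With a_k = 6^k, b_n = sum_{k=0}^{n} C(n, k) 6^k = (1 + 6)^n by the binomial theorem.
For n = 51: (1 + 6)^51 = 7^51 = 12589255298531885026341962383987545444758743.

12589255298531885026341962383987545444758743


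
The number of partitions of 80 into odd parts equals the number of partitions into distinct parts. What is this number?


Computing partitions of 80 into odd parts (1, 3, 5, ...):
Using the generating function prod_{k>=0} 1/(1-x^(2k+1)),
the count is 77312

77312


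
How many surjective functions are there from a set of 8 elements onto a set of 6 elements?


By inclusion-exclusion on which target elements are missed, the number of surjections from an n-set onto a k-set is
surj(n, k) = sum_{j=0}^{k} (-1)^j C(k, j) (k - j)^n.
Equivalently surj(n, k) = k! * S(n, k), where S(n, k) is the Stirling number of the second kind.
For n = 8, k = 6:
S(8, 6) = 266, so
surj = 6! * 266 = 720 * 266 = 191520.

191520
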